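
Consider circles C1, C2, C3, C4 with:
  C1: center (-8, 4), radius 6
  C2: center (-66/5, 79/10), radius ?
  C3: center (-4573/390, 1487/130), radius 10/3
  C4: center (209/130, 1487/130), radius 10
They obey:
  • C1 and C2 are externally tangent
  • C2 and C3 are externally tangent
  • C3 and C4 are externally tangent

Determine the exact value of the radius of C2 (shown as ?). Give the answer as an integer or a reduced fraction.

1. [ext C1·C2]  r_C2² + 12r_C2 − 25/4 = 0  ⇒  r_C2 = 1/2 (r>0 drops 1)
2. [ext C2·C3]  r_C2² + (20/3)r_C2 − 43/12 = 0  ⇒  r_C2 = 1/2 (r>0 drops 1)

1/2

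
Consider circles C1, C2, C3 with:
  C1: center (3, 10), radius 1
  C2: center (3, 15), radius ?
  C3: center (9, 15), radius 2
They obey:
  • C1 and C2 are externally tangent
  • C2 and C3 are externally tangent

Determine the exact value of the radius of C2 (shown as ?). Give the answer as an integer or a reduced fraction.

1. [ext C1·C2]  r_C2² + 2r_C2 − 24 = 0  ⇒  r_C2 = 4 (r>0 drops 1)
2. [ext C2·C3]  r_C2² + 4r_C2 − 32 = 0  ⇒  r_C2 = 4 (r>0 drops 1)

4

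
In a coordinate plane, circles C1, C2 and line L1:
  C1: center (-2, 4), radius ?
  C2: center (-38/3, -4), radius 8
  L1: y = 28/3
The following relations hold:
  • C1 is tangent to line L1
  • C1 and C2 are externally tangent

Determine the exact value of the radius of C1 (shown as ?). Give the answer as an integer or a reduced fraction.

1. [C1‖L1]  r_C1² − 256/9 = 0  ⇒  r_C1 = 16/3 (r>0 drops 1)
2. [ext C1·C2]  r_C1² + 16r_C1 − 1024/9 = 0  ⇒  r_C1 = 16/3 (r>0 drops 1)

16/3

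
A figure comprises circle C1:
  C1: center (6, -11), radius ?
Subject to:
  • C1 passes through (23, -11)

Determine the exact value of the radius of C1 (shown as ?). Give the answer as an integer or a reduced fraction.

17

1. [C1∋P]  r_C1² − 289 = 0  ⇒  r_C1 = 17 (r>0 drops 1)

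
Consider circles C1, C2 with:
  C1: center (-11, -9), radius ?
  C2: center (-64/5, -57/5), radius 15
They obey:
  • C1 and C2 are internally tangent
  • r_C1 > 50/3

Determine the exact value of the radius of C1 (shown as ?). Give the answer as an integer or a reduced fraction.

1. [int C1,C2]  r_C1² − 30r_C1 + 216 = 0  ⇒  r_C1 = 12 or 18
2. given r_C1 > 50/3: keep 18

18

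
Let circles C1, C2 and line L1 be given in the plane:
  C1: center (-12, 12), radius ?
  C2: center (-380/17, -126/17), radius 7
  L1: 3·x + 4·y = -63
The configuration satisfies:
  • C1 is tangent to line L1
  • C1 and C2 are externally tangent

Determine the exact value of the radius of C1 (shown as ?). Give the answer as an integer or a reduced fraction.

15

1. [C1‖L1]  r_C1² − 225 = 0  ⇒  r_C1 = 15 (r>0 drops 1)
2. [ext C1·C2]  r_C1² + 14r_C1 − 435 = 0  ⇒  r_C1 = 15 (r>0 drops 1)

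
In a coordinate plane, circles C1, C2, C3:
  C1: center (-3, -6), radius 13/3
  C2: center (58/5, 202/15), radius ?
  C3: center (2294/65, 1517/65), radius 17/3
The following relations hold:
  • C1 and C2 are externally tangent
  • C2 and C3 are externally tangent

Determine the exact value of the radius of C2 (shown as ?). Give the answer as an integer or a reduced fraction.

1. [ext C1·C2]  r_C2² + (26/3)r_C2 − 1720/3 = 0  ⇒  r_C2 = 20 (r>0 drops 1)
2. [ext C2·C3]  r_C2² + (34/3)r_C2 − 1880/3 = 0  ⇒  r_C2 = 20 (r>0 drops 1)

20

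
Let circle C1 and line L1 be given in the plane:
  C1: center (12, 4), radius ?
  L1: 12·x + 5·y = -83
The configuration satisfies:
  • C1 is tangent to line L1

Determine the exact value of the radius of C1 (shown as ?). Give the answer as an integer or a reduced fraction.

19

1. [C1‖L1]  r_C1² − 361 = 0  ⇒  r_C1 = 19 (r>0 drops 1)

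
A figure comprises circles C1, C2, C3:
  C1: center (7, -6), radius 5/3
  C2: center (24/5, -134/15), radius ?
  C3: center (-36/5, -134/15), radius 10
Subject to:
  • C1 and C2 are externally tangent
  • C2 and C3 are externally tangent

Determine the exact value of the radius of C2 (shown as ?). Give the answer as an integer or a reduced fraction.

1. [ext C1·C2]  r_C2² + (10/3)r_C2 − 32/3 = 0  ⇒  r_C2 = 2 (r>0 drops 1)
2. [ext C2·C3]  r_C2² + 20r_C2 − 44 = 0  ⇒  r_C2 = 2 (r>0 drops 1)

2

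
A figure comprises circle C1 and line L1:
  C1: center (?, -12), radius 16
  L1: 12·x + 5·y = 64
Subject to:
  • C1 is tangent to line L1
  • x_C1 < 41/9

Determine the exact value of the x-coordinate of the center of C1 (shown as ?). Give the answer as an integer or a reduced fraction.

1. [C1‖L1]  x_C1² − (62/3)x_C1 − 581/3 = 0  ⇒  x_C1 = -7 or 83/3
2. given x_C1 < 41/9: keep -7

-7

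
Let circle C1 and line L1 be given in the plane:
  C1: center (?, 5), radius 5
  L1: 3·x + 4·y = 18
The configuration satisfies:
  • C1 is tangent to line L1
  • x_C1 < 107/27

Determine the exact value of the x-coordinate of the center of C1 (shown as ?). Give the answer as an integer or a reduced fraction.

-9

1. [C1‖L1]  x_C1² + (4/3)x_C1 − 69 = 0  ⇒  x_C1 = -9 or 23/3
2. given x_C1 < 107/27: keep -9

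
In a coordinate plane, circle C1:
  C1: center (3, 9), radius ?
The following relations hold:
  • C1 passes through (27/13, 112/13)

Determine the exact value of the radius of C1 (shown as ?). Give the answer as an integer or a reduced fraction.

1

1. [C1∋P]  r_C1² − 1 = 0  ⇒  r_C1 = 1 (r>0 drops 1)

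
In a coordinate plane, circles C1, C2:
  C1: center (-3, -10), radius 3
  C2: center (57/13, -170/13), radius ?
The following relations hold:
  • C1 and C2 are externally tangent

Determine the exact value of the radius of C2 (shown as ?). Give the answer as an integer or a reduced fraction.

5

1. [ext C1·C2]  r_C2² + 6r_C2 − 55 = 0  ⇒  r_C2 = 5 (r>0 drops 1)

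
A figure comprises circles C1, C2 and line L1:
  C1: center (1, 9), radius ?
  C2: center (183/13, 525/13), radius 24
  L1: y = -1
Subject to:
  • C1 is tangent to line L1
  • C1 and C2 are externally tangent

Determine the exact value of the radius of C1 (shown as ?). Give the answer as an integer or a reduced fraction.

1. [C1‖L1]  r_C1² − 100 = 0  ⇒  r_C1 = 10 (r>0 drops 1)
2. [ext C1·C2]  r_C1² + 48r_C1 − 580 = 0  ⇒  r_C1 = 10 (r>0 drops 1)

10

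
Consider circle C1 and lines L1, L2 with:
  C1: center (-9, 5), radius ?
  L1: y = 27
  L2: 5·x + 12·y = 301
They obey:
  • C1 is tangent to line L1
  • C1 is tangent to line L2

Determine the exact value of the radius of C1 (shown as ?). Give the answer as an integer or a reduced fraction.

1. [C1‖L1]  r_C1² − 484 = 0  ⇒  r_C1 = 22 (r>0 drops 1)
2. [C1‖L2]  r_C1² − 484 = 0  ⇒  r_C1 = 22 (r>0 drops 1)

22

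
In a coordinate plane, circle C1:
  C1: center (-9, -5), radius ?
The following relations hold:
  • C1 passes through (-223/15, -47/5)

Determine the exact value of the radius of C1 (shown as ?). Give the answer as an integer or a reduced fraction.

22/3

1. [C1∋P]  r_C1² − 484/9 = 0  ⇒  r_C1 = 22/3 (r>0 drops 1)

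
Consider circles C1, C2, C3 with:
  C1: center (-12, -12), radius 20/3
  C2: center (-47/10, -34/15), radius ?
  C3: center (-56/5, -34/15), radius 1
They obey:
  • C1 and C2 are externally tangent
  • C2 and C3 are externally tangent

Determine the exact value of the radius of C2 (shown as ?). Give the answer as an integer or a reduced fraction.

11/2

1. [ext C1·C2]  r_C2² + (40/3)r_C2 − 1243/12 = 0  ⇒  r_C2 = 11/2 (r>0 drops 1)
2. [ext C2·C3]  r_C2² + 2r_C2 − 165/4 = 0  ⇒  r_C2 = 11/2 (r>0 drops 1)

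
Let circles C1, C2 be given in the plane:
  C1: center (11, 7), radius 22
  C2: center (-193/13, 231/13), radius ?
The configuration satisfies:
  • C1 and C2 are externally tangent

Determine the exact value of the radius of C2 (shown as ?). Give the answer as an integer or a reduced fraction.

6

1. [ext C1·C2]  r_C2² + 44r_C2 − 300 = 0  ⇒  r_C2 = 6 (r>0 drops 1)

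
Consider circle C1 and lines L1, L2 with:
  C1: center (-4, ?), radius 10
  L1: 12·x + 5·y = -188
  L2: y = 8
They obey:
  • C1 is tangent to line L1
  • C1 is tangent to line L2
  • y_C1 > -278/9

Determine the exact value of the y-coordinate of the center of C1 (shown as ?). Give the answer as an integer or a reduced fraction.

-2

1. [C1‖L1]  y_C1² + 56y_C1 + 108 = 0  ⇒  y_C1 = -54 or -2
2. [C1‖L2]  y_C1² − 16y_C1 − 36 = 0  ⇒  y_C1 = -2 or 18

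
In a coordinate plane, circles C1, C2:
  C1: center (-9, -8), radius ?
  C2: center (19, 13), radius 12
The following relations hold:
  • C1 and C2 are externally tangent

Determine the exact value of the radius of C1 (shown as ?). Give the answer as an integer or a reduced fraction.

23

1. [ext C1·C2]  r_C1² + 24r_C1 − 1081 = 0  ⇒  r_C1 = 23 (r>0 drops 1)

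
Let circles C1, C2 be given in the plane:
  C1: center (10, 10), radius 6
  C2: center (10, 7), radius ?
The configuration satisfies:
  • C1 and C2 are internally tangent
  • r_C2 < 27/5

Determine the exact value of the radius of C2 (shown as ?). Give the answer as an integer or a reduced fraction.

3

1. [int C1,C2]  r_C2² − 12r_C2 + 27 = 0  ⇒  r_C2 = 3 or 9
2. given r_C2 < 27/5: keep 3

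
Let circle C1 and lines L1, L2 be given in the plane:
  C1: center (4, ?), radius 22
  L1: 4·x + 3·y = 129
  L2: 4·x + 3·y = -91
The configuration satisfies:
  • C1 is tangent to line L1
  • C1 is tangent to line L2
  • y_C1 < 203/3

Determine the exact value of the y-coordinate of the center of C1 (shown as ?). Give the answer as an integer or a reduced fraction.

1

1. [C1‖L1]  y_C1² − (226/3)y_C1 + 223/3 = 0  ⇒  y_C1 = 1 or 223/3
2. [C1‖L2]  y_C1² + (214/3)y_C1 − 217/3 = 0  ⇒  y_C1 = -217/3 or 1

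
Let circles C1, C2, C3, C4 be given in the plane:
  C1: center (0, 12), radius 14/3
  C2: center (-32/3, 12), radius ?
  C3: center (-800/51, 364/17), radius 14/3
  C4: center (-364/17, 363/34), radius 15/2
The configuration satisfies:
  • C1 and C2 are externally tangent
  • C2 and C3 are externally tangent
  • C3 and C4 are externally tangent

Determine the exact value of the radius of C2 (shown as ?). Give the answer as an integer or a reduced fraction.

6

1. [ext C1·C2]  r_C2² + (28/3)r_C2 − 92 = 0  ⇒  r_C2 = 6 (r>0 drops 1)
2. [ext C2·C3]  r_C2² + (28/3)r_C2 − 92 = 0  ⇒  r_C2 = 6 (r>0 drops 1)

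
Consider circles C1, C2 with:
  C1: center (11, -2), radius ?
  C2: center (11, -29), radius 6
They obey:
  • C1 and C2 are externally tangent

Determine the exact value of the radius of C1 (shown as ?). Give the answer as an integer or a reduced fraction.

21

1. [ext C1·C2]  r_C1² + 12r_C1 − 693 = 0  ⇒  r_C1 = 21 (r>0 drops 1)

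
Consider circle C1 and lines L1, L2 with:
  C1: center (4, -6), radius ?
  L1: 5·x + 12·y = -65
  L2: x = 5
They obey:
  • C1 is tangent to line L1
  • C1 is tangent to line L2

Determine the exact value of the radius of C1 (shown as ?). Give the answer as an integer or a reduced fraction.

1. [C1‖L1]  r_C1² − 1 = 0  ⇒  r_C1 = 1 (r>0 drops 1)
2. [C1‖L2]  r_C1² − 1 = 0  ⇒  r_C1 = 1 (r>0 drops 1)

1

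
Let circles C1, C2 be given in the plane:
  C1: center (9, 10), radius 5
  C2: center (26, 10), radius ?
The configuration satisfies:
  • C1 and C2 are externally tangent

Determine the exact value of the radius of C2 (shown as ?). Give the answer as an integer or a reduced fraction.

1. [ext C1·C2]  r_C2² + 10r_C2 − 264 = 0  ⇒  r_C2 = 12 (r>0 drops 1)

12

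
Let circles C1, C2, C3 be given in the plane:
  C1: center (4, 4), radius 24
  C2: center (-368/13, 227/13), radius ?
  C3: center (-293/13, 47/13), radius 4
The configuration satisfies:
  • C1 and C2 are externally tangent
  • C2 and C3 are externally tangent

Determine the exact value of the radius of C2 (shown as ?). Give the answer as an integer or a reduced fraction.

1. [ext C1·C2]  r_C2² + 48r_C2 − 649 = 0  ⇒  r_C2 = 11 (r>0 drops 1)
2. [ext C2·C3]  r_C2² + 8r_C2 − 209 = 0  ⇒  r_C2 = 11 (r>0 drops 1)

11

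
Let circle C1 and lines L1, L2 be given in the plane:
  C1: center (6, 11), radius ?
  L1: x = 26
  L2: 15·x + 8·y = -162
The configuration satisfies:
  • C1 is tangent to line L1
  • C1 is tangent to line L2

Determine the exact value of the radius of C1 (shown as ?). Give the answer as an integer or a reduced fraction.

1. [C1‖L1]  r_C1² − 400 = 0  ⇒  r_C1 = 20 (r>0 drops 1)
2. [C1‖L2]  r_C1² − 400 = 0  ⇒  r_C1 = 20 (r>0 drops 1)

20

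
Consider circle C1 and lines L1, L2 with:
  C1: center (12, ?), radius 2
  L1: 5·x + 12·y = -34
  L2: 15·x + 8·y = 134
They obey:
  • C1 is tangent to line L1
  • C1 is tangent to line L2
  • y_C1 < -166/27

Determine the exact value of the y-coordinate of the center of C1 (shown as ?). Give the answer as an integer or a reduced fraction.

1. [C1‖L1]  y_C1² + (47/3)y_C1 + 170/3 = 0  ⇒  y_C1 = -10 or -17/3
2. [C1‖L2]  y_C1² + (23/2)y_C1 + 15 = 0  ⇒  y_C1 = -10 or -3/2

-10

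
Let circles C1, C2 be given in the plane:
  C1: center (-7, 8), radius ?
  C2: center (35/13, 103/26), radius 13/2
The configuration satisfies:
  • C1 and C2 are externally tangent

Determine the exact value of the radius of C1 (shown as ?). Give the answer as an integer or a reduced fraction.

1. [ext C1·C2]  r_C1² + 13r_C1 − 68 = 0  ⇒  r_C1 = 4 (r>0 drops 1)

4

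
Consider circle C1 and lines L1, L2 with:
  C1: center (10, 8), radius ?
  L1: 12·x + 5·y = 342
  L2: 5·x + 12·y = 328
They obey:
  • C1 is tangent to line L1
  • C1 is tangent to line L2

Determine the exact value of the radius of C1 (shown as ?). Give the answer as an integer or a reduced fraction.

1. [C1‖L1]  r_C1² − 196 = 0  ⇒  r_C1 = 14 (r>0 drops 1)
2. [C1‖L2]  r_C1² − 196 = 0  ⇒  r_C1 = 14 (r>0 drops 1)

14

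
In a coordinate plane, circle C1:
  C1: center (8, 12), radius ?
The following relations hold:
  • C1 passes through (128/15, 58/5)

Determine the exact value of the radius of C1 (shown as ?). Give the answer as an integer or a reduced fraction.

1. [C1∋P]  r_C1² − 4/9 = 0  ⇒  r_C1 = 2/3 (r>0 drops 1)

2/3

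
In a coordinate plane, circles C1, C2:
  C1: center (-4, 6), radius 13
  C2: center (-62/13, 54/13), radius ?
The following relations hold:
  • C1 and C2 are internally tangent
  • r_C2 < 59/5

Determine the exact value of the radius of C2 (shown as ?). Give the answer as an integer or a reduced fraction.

11

1. [int C1,C2]  r_C2² − 26r_C2 + 165 = 0  ⇒  r_C2 = 11 or 15
2. given r_C2 < 59/5: keep 11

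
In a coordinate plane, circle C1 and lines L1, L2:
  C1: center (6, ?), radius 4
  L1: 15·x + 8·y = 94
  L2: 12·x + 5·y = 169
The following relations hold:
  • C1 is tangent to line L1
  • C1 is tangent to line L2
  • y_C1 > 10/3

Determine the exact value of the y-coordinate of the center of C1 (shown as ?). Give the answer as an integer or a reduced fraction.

9

1. [C1‖L1]  y_C1² − 1y_C1 − 72 = 0  ⇒  y_C1 = -8 or 9
2. [C1‖L2]  y_C1² − (194/5)y_C1 + 1341/5 = 0  ⇒  y_C1 = 9 or 149/5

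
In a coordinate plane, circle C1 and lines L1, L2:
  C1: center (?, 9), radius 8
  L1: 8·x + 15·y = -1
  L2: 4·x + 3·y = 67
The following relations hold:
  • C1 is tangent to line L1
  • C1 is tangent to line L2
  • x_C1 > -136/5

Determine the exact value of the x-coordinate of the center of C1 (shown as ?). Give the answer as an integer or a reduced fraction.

1. [C1‖L1]  x_C1² + 34x_C1 = 0  ⇒  x_C1 = -34 or 0
2. [C1‖L2]  x_C1² − 20x_C1 = 0  ⇒  x_C1 = 0 or 20

0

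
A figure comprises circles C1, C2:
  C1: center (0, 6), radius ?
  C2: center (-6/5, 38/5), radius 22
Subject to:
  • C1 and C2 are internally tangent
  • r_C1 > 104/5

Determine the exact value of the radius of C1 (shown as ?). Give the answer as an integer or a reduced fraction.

24

1. [int C1,C2]  r_C1² − 44r_C1 + 480 = 0  ⇒  r_C1 = 20 or 24
2. given r_C1 > 104/5: keep 24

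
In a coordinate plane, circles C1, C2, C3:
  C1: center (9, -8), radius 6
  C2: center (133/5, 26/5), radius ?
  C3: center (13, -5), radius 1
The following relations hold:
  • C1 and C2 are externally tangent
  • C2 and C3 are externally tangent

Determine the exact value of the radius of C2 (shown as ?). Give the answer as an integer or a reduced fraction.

16

1. [ext C1·C2]  r_C2² + 12r_C2 − 448 = 0  ⇒  r_C2 = 16 (r>0 drops 1)
2. [ext C2·C3]  r_C2² + 2r_C2 − 288 = 0  ⇒  r_C2 = 16 (r>0 drops 1)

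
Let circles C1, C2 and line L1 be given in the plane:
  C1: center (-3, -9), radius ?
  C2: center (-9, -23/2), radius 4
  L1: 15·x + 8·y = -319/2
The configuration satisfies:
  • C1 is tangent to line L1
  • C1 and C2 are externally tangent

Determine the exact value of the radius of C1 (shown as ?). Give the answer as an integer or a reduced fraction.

5/2

1. [C1‖L1]  r_C1² − 25/4 = 0  ⇒  r_C1 = 5/2 (r>0 drops 1)
2. [ext C1·C2]  r_C1² + 8r_C1 − 105/4 = 0  ⇒  r_C1 = 5/2 (r>0 drops 1)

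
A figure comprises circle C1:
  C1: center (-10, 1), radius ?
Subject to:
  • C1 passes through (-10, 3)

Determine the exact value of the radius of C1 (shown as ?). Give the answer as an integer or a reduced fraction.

1. [C1∋P]  r_C1² − 4 = 0  ⇒  r_C1 = 2 (r>0 drops 1)

2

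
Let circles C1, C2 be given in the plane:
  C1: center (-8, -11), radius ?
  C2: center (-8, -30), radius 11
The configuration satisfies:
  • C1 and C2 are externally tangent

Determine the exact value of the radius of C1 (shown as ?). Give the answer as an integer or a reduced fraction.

1. [ext C1·C2]  r_C1² + 22r_C1 − 240 = 0  ⇒  r_C1 = 8 (r>0 drops 1)

8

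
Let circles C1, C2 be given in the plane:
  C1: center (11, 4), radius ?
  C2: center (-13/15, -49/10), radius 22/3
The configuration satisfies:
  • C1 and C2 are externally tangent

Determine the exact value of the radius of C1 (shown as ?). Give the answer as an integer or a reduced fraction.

15/2

1. [ext C1·C2]  r_C1² + (44/3)r_C1 − 665/4 = 0  ⇒  r_C1 = 15/2 (r>0 drops 1)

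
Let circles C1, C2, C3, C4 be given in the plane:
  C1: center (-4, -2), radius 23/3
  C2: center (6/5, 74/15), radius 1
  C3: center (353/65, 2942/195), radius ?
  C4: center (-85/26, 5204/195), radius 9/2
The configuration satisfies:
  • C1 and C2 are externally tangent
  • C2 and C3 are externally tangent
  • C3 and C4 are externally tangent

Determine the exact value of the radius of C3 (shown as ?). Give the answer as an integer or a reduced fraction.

1. [ext C2·C3]  r_C3² + 2r_C3 − 120 = 0  ⇒  r_C3 = 10 (r>0 drops 1)
2. [ext C3·C4]  r_C3² + 9r_C3 − 190 = 0  ⇒  r_C3 = 10 (r>0 drops 1)

10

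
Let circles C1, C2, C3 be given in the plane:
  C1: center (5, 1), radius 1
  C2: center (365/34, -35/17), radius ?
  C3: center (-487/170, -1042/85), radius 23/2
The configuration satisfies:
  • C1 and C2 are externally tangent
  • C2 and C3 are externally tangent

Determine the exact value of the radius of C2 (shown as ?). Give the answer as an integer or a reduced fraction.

1. [ext C1·C2]  r_C2² + 2r_C2 − 165/4 = 0  ⇒  r_C2 = 11/2 (r>0 drops 1)
2. [ext C2·C3]  r_C2² + 23r_C2 − 627/4 = 0  ⇒  r_C2 = 11/2 (r>0 drops 1)

11/2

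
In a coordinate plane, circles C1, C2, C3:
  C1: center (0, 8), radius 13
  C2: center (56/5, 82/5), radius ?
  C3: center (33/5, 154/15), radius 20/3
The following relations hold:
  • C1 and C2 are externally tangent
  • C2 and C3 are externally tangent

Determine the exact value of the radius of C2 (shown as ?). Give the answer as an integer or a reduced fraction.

1. [ext C1·C2]  r_C2² + 26r_C2 − 27 = 0  ⇒  r_C2 = 1 (r>0 drops 1)
2. [ext C2·C3]  r_C2² + (40/3)r_C2 − 43/3 = 0  ⇒  r_C2 = 1 (r>0 drops 1)

1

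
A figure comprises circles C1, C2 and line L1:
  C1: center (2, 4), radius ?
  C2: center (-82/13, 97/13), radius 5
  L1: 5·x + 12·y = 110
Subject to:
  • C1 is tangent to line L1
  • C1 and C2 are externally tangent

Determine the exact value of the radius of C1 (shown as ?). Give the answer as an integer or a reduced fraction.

1. [C1‖L1]  r_C1² − 16 = 0  ⇒  r_C1 = 4 (r>0 drops 1)
2. [ext C1·C2]  r_C1² + 10r_C1 − 56 = 0  ⇒  r_C1 = 4 (r>0 drops 1)

4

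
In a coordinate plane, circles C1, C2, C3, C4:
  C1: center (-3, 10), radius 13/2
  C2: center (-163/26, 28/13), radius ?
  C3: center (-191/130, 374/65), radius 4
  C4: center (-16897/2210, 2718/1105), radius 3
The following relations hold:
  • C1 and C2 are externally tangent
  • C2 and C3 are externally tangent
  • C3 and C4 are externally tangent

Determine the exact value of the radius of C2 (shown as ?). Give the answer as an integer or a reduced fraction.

1. [ext C1·C2]  r_C2² + 13r_C2 − 30 = 0  ⇒  r_C2 = 2 (r>0 drops 1)
2. [ext C2·C3]  r_C2² + 8r_C2 − 20 = 0  ⇒  r_C2 = 2 (r>0 drops 1)

2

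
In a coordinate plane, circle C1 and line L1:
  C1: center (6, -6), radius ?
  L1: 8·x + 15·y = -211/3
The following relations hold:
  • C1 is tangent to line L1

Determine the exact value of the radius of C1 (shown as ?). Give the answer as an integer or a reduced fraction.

5/3

1. [C1‖L1]  r_C1² − 25/9 = 0  ⇒  r_C1 = 5/3 (r>0 drops 1)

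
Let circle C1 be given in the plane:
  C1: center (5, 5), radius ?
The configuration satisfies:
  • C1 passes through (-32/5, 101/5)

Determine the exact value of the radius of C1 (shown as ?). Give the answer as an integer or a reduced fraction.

1. [C1∋P]  r_C1² − 361 = 0  ⇒  r_C1 = 19 (r>0 drops 1)

19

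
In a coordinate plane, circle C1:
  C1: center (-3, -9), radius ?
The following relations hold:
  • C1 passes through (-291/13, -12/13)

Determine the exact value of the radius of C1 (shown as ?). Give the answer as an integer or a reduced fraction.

21

1. [C1∋P]  r_C1² − 441 = 0  ⇒  r_C1 = 21 (r>0 drops 1)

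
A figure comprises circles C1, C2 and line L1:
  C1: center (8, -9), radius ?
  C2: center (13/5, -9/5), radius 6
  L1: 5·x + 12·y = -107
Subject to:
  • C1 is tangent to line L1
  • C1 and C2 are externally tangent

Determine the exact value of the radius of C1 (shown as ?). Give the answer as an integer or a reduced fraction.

3

1. [C1‖L1]  r_C1² − 9 = 0  ⇒  r_C1 = 3 (r>0 drops 1)
2. [ext C1·C2]  r_C1² + 12r_C1 − 45 = 0  ⇒  r_C1 = 3 (r>0 drops 1)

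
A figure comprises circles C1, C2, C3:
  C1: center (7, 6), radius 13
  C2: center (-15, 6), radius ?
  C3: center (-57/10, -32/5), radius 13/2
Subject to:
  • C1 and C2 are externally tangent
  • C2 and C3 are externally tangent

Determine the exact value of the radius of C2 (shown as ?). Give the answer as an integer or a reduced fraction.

9

1. [ext C1·C2]  r_C2² + 26r_C2 − 315 = 0  ⇒  r_C2 = 9 (r>0 drops 1)
2. [ext C2·C3]  r_C2² + 13r_C2 − 198 = 0  ⇒  r_C2 = 9 (r>0 drops 1)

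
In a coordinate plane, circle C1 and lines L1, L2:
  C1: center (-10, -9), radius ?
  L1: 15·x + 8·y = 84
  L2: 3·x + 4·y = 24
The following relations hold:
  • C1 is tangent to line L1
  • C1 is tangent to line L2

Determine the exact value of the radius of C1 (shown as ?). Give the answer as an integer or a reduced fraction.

18

1. [C1‖L1]  r_C1² − 324 = 0  ⇒  r_C1 = 18 (r>0 drops 1)
2. [C1‖L2]  r_C1² − 324 = 0  ⇒  r_C1 = 18 (r>0 drops 1)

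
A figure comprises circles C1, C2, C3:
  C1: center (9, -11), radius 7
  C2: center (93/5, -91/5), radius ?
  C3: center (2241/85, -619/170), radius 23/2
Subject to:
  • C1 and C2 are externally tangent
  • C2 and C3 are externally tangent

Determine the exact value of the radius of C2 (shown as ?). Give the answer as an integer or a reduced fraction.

5

1. [ext C1·C2]  r_C2² + 14r_C2 − 95 = 0  ⇒  r_C2 = 5 (r>0 drops 1)
2. [ext C2·C3]  r_C2² + 23r_C2 − 140 = 0  ⇒  r_C2 = 5 (r>0 drops 1)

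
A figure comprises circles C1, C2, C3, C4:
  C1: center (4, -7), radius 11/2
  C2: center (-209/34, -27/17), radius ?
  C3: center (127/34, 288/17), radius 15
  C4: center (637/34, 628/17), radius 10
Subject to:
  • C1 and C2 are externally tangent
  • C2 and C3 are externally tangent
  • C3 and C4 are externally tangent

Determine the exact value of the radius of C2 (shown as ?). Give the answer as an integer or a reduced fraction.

6

1. [ext C1·C2]  r_C2² + 11r_C2 − 102 = 0  ⇒  r_C2 = 6 (r>0 drops 1)
2. [ext C2·C3]  r_C2² + 30r_C2 − 216 = 0  ⇒  r_C2 = 6 (r>0 drops 1)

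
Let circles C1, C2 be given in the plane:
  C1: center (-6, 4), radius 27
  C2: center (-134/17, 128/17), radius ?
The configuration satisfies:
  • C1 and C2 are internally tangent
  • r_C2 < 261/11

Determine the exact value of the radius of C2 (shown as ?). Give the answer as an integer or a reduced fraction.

23

1. [int C1,C2]  r_C2² − 54r_C2 + 713 = 0  ⇒  r_C2 = 23 or 31
2. given r_C2 < 261/11: keep 23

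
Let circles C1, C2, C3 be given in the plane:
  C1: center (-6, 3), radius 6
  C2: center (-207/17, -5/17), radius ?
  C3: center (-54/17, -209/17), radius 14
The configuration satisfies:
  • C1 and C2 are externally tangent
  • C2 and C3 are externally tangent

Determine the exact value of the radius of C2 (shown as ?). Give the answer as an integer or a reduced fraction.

1. [ext C1·C2]  r_C2² + 12r_C2 − 13 = 0  ⇒  r_C2 = 1 (r>0 drops 1)
2. [ext C2·C3]  r_C2² + 28r_C2 − 29 = 0  ⇒  r_C2 = 1 (r>0 drops 1)

1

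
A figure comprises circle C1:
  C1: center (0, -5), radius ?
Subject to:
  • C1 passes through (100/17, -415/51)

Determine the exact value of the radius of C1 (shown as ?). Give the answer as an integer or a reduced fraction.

1. [C1∋P]  r_C1² − 400/9 = 0  ⇒  r_C1 = 20/3 (r>0 drops 1)

20/3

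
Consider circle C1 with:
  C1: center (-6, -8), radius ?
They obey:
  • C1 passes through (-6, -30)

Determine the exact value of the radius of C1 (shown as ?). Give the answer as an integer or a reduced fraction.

1. [C1∋P]  r_C1² − 484 = 0  ⇒  r_C1 = 22 (r>0 drops 1)

22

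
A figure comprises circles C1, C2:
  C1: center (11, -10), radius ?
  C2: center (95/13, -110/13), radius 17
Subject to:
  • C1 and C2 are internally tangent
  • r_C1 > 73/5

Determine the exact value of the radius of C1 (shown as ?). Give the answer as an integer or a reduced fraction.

21

1. [int C1,C2]  r_C1² − 34r_C1 + 273 = 0  ⇒  r_C1 = 13 or 21
2. given r_C1 > 73/5: keep 21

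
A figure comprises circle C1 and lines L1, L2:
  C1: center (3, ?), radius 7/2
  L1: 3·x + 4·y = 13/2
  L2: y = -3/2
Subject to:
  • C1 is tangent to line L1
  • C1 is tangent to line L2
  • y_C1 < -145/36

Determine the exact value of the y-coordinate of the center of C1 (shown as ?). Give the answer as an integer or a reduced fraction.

-5

1. [C1‖L1]  y_C1² + (5/4)y_C1 − 75/4 = 0  ⇒  y_C1 = -5 or 15/4
2. [C1‖L2]  y_C1² + 3y_C1 − 10 = 0  ⇒  y_C1 = -5 or 2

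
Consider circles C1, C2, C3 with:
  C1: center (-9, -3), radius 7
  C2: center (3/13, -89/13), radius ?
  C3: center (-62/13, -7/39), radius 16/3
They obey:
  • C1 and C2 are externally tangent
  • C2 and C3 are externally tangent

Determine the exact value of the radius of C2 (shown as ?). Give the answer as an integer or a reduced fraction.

3

1. [ext C1·C2]  r_C2² + 14r_C2 − 51 = 0  ⇒  r_C2 = 3 (r>0 drops 1)
2. [ext C2·C3]  r_C2² + (32/3)r_C2 − 41 = 0  ⇒  r_C2 = 3 (r>0 drops 1)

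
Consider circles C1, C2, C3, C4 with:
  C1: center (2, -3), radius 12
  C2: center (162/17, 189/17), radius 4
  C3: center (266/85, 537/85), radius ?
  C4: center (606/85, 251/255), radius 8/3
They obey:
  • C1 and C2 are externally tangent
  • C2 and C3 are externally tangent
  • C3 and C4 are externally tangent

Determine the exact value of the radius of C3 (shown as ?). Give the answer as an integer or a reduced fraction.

1. [ext C2·C3]  r_C3² + 8r_C3 − 48 = 0  ⇒  r_C3 = 4 (r>0 drops 1)
2. [ext C3·C4]  r_C3² + (16/3)r_C3 − 112/3 = 0  ⇒  r_C3 = 4 (r>0 drops 1)

4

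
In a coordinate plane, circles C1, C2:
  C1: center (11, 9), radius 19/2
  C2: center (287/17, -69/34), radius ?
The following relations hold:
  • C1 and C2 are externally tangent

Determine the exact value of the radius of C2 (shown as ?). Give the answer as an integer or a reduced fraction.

3

1. [ext C1·C2]  r_C2² + 19r_C2 − 66 = 0  ⇒  r_C2 = 3 (r>0 drops 1)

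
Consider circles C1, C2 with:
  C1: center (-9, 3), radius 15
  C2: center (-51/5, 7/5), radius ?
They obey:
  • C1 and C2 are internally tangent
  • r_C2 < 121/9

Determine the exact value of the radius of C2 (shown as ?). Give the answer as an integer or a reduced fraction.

1. [int C1,C2]  r_C2² − 30r_C2 + 221 = 0  ⇒  r_C2 = 13 or 17
2. given r_C2 < 121/9: keep 13

13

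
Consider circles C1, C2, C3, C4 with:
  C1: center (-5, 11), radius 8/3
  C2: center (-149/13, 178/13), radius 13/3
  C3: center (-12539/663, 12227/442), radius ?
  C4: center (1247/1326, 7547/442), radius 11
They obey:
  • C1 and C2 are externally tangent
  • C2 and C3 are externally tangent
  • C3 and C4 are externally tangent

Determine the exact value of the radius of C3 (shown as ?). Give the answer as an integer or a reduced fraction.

23/2

1. [ext C2·C3]  r_C3² + (26/3)r_C3 − 2783/12 = 0  ⇒  r_C3 = 23/2 (r>0 drops 1)
2. [ext C3·C4]  r_C3² + 22r_C3 − 1541/4 = 0  ⇒  r_C3 = 23/2 (r>0 drops 1)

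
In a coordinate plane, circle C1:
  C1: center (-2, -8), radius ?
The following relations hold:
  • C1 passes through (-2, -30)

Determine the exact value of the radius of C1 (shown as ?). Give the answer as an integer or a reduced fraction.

1. [C1∋P]  r_C1² − 484 = 0  ⇒  r_C1 = 22 (r>0 drops 1)

22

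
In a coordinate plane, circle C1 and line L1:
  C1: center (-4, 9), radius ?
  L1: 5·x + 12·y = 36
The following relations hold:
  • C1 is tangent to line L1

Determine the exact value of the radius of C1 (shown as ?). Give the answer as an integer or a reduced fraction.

1. [C1‖L1]  r_C1² − 16 = 0  ⇒  r_C1 = 4 (r>0 drops 1)

4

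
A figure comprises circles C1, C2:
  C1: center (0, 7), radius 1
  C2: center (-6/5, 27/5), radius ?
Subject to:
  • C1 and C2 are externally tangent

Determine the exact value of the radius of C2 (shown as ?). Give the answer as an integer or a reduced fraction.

1

1. [ext C1·C2]  r_C2² + 2r_C2 − 3 = 0  ⇒  r_C2 = 1 (r>0 drops 1)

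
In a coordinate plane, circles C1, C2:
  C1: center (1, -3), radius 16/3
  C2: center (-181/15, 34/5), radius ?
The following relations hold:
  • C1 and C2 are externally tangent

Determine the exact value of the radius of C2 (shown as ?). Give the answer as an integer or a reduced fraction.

11

1. [ext C1·C2]  r_C2² + (32/3)r_C2 − 715/3 = 0  ⇒  r_C2 = 11 (r>0 drops 1)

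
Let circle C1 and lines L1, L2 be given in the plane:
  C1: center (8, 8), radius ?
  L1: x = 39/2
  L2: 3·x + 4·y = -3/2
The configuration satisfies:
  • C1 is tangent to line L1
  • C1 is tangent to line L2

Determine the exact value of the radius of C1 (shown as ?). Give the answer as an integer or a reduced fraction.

23/2

1. [C1‖L1]  r_C1² − 529/4 = 0  ⇒  r_C1 = 23/2 (r>0 drops 1)
2. [C1‖L2]  r_C1² − 529/4 = 0  ⇒  r_C1 = 23/2 (r>0 drops 1)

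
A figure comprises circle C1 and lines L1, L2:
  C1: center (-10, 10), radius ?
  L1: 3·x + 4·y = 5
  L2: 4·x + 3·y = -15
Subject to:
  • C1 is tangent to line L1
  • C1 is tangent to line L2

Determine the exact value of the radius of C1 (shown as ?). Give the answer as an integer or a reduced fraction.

1. [C1‖L1]  r_C1² − 1 = 0  ⇒  r_C1 = 1 (r>0 drops 1)
2. [C1‖L2]  r_C1² − 1 = 0  ⇒  r_C1 = 1 (r>0 drops 1)

1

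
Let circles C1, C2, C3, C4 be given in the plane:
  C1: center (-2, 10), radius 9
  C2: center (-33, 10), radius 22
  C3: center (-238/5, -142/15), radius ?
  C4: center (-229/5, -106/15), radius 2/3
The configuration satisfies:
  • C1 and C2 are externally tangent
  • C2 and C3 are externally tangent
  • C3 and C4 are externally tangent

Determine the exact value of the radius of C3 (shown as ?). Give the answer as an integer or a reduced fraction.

7/3

1. [ext C2·C3]  r_C3² + 44r_C3 − 973/9 = 0  ⇒  r_C3 = 7/3 (r>0 drops 1)
2. [ext C3·C4]  r_C3² + (4/3)r_C3 − 77/9 = 0  ⇒  r_C3 = 7/3 (r>0 drops 1)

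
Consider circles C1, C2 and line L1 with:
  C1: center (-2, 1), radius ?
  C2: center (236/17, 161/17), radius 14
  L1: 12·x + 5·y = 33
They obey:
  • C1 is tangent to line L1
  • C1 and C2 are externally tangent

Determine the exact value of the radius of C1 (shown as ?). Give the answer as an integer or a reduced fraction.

1. [C1‖L1]  r_C1² − 16 = 0  ⇒  r_C1 = 4 (r>0 drops 1)
2. [ext C1·C2]  r_C1² + 28r_C1 − 128 = 0  ⇒  r_C1 = 4 (r>0 drops 1)

4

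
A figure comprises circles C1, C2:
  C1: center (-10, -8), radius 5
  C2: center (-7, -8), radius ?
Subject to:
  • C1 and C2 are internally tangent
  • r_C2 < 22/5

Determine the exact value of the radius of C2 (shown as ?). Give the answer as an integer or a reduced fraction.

1. [int C1,C2]  r_C2² − 10r_C2 + 16 = 0  ⇒  r_C2 = 2 or 8
2. given r_C2 < 22/5: keep 2

2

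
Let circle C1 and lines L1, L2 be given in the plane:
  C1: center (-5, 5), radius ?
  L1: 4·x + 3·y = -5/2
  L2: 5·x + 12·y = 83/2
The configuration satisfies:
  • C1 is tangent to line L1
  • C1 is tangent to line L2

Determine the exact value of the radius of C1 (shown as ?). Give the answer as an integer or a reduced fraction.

1. [C1‖L1]  r_C1² − 1/4 = 0  ⇒  r_C1 = 1/2 (r>0 drops 1)
2. [C1‖L2]  r_C1² − 1/4 = 0  ⇒  r_C1 = 1/2 (r>0 drops 1)

1/2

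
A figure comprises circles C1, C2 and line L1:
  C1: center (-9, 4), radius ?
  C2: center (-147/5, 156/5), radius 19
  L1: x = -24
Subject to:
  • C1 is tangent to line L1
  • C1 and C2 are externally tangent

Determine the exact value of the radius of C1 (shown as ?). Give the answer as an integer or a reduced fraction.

1. [C1‖L1]  r_C1² − 225 = 0  ⇒  r_C1 = 15 (r>0 drops 1)
2. [ext C1·C2]  r_C1² + 38r_C1 − 795 = 0  ⇒  r_C1 = 15 (r>0 drops 1)

15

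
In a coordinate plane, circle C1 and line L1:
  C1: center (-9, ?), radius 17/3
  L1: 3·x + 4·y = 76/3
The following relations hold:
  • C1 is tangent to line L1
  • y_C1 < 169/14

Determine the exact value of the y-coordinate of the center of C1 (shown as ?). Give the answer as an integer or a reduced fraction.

1. [C1‖L1]  y_C1² − (157/6)y_C1 + 121 = 0  ⇒  y_C1 = 6 or 121/6
2. given y_C1 < 169/14: keep 6

6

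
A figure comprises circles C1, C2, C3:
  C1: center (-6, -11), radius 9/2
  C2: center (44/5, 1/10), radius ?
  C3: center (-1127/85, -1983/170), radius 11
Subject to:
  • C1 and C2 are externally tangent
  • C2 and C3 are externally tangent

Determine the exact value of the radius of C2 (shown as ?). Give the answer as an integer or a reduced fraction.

1. [ext C1·C2]  r_C2² + 9r_C2 − 322 = 0  ⇒  r_C2 = 14 (r>0 drops 1)
2. [ext C2·C3]  r_C2² + 22r_C2 − 504 = 0  ⇒  r_C2 = 14 (r>0 drops 1)

14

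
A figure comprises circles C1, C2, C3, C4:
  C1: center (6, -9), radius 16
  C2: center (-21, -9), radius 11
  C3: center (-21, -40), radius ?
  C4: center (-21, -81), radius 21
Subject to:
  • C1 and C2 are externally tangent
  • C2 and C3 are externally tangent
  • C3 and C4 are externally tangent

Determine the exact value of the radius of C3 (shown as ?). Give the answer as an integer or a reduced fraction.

20

1. [ext C2·C3]  r_C3² + 22r_C3 − 840 = 0  ⇒  r_C3 = 20 (r>0 drops 1)
2. [ext C3·C4]  r_C3² + 42r_C3 − 1240 = 0  ⇒  r_C3 = 20 (r>0 drops 1)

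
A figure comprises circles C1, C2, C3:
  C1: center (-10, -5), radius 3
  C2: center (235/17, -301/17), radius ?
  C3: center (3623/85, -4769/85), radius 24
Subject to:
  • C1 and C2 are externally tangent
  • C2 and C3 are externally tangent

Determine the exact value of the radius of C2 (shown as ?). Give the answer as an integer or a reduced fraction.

24

1. [ext C1·C2]  r_C2² + 6r_C2 − 720 = 0  ⇒  r_C2 = 24 (r>0 drops 1)
2. [ext C2·C3]  r_C2² + 48r_C2 − 1728 = 0  ⇒  r_C2 = 24 (r>0 drops 1)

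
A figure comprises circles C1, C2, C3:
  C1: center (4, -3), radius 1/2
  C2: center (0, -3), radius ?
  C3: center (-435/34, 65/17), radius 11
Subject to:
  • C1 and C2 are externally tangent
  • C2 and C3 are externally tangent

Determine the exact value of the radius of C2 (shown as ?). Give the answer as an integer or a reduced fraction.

7/2

1. [ext C1·C2]  r_C2² + 1r_C2 − 63/4 = 0  ⇒  r_C2 = 7/2 (r>0 drops 1)
2. [ext C2·C3]  r_C2² + 22r_C2 − 357/4 = 0  ⇒  r_C2 = 7/2 (r>0 drops 1)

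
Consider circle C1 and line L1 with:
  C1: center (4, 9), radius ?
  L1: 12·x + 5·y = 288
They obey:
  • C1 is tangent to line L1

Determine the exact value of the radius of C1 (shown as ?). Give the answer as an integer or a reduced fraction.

1. [C1‖L1]  r_C1² − 225 = 0  ⇒  r_C1 = 15 (r>0 drops 1)

15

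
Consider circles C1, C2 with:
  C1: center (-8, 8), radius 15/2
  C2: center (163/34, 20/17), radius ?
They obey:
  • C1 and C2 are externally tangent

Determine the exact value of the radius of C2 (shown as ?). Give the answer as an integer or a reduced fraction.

7

1. [ext C1·C2]  r_C2² + 15r_C2 − 154 = 0  ⇒  r_C2 = 7 (r>0 drops 1)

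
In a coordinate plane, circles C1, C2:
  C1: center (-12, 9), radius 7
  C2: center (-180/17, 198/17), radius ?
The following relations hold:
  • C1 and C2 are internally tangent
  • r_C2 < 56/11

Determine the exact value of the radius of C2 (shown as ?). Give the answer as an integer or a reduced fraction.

1. [int C1,C2]  r_C2² − 14r_C2 + 40 = 0  ⇒  r_C2 = 4 or 10
2. given r_C2 < 56/11: keep 4

4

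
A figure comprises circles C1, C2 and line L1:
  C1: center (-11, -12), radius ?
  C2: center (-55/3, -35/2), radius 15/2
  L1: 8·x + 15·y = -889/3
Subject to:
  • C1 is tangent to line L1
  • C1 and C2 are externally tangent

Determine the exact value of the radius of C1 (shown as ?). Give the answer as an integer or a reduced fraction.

1. [C1‖L1]  r_C1² − 25/9 = 0  ⇒  r_C1 = 5/3 (r>0 drops 1)
2. [ext C1·C2]  r_C1² + 15r_C1 − 250/9 = 0  ⇒  r_C1 = 5/3 (r>0 drops 1)

5/3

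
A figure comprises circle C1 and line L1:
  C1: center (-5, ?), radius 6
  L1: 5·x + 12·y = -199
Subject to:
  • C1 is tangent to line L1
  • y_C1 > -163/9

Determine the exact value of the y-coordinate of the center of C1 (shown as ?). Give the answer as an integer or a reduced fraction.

-8

1. [C1‖L1]  y_C1² + 29y_C1 + 168 = 0  ⇒  y_C1 = -21 or -8
2. given y_C1 > -163/9: keep -8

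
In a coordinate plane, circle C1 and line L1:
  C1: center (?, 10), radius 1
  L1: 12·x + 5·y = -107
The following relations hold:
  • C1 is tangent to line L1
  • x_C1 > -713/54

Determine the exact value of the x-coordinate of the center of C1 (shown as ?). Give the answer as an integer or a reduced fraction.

1. [C1‖L1]  x_C1² + (157/6)x_C1 + 170 = 0  ⇒  x_C1 = -85/6 or -12
2. given x_C1 > -713/54: keep -12

-12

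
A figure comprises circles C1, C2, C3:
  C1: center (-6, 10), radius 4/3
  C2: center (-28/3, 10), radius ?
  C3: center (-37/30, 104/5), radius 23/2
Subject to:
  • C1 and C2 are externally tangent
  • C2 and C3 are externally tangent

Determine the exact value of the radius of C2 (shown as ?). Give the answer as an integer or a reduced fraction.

2

1. [ext C1·C2]  r_C2² + (8/3)r_C2 − 28/3 = 0  ⇒  r_C2 = 2 (r>0 drops 1)
2. [ext C2·C3]  r_C2² + 23r_C2 − 50 = 0  ⇒  r_C2 = 2 (r>0 drops 1)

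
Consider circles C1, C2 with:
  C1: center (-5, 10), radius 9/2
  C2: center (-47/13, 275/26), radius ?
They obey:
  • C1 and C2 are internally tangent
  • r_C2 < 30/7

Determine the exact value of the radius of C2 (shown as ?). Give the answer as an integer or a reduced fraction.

1. [int C1,C2]  r_C2² − 9r_C2 + 18 = 0  ⇒  r_C2 = 3 or 6
2. given r_C2 < 30/7: keep 3

3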